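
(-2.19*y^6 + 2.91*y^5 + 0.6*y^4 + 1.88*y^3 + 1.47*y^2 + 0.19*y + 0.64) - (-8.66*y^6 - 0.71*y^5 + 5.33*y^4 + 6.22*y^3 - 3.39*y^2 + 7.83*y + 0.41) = 6.47*y^6 + 3.62*y^5 - 4.73*y^4 - 4.34*y^3 + 4.86*y^2 - 7.64*y + 0.23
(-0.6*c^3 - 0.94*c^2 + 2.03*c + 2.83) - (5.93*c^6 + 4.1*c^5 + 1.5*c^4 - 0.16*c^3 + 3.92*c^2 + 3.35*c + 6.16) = -5.93*c^6 - 4.1*c^5 - 1.5*c^4 - 0.44*c^3 - 4.86*c^2 - 1.32*c - 3.33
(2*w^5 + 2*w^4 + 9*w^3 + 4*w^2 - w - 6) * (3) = 6*w^5 + 6*w^4 + 27*w^3 + 12*w^2 - 3*w - 18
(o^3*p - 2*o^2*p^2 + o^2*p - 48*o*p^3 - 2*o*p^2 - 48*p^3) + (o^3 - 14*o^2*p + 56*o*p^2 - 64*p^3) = o^3*p + o^3 - 2*o^2*p^2 - 13*o^2*p - 48*o*p^3 + 54*o*p^2 - 112*p^3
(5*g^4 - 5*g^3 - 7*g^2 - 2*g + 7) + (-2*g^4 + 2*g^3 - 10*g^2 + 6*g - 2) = 3*g^4 - 3*g^3 - 17*g^2 + 4*g + 5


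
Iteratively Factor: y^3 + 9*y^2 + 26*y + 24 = (y + 2)*(y^2 + 7*y + 12) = (y + 2)*(y + 3)*(y + 4)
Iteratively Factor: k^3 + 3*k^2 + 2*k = (k + 1)*(k^2 + 2*k) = (k + 1)*(k + 2)*(k)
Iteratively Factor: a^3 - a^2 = (a)*(a^2 - a) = a*(a - 1)*(a)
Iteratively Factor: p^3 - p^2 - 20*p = (p - 5)*(p^2 + 4*p) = (p - 5)*(p + 4)*(p)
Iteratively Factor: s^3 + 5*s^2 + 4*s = (s + 4)*(s^2 + s) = (s + 1)*(s + 4)*(s)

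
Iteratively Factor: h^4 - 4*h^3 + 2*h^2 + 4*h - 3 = (h - 3)*(h^3 - h^2 - h + 1) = (h - 3)*(h + 1)*(h^2 - 2*h + 1) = (h - 3)*(h - 1)*(h + 1)*(h - 1)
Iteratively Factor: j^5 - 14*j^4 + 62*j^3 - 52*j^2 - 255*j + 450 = (j - 3)*(j^4 - 11*j^3 + 29*j^2 + 35*j - 150) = (j - 3)*(j + 2)*(j^3 - 13*j^2 + 55*j - 75) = (j - 5)*(j - 3)*(j + 2)*(j^2 - 8*j + 15) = (j - 5)*(j - 3)^2*(j + 2)*(j - 5)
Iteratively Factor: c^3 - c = (c + 1)*(c^2 - c) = (c - 1)*(c + 1)*(c)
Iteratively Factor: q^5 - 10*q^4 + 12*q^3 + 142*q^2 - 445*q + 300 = (q - 3)*(q^4 - 7*q^3 - 9*q^2 + 115*q - 100) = (q - 5)*(q - 3)*(q^3 - 2*q^2 - 19*q + 20) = (q - 5)^2*(q - 3)*(q^2 + 3*q - 4) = (q - 5)^2*(q - 3)*(q + 4)*(q - 1)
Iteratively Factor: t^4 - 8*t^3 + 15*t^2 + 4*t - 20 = (t - 5)*(t^3 - 3*t^2 + 4) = (t - 5)*(t - 2)*(t^2 - t - 2) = (t - 5)*(t - 2)^2*(t + 1)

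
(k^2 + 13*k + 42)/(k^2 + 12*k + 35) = (k + 6)/(k + 5)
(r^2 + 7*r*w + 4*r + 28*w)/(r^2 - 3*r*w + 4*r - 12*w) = (r + 7*w)/(r - 3*w)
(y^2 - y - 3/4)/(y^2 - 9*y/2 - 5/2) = (y - 3/2)/(y - 5)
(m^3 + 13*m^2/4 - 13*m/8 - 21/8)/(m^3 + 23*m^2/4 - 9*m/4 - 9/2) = (m + 7/2)/(m + 6)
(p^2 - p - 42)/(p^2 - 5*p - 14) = (p + 6)/(p + 2)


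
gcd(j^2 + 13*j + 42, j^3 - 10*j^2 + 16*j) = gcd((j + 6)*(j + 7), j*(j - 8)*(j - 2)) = 1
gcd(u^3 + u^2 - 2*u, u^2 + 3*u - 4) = u - 1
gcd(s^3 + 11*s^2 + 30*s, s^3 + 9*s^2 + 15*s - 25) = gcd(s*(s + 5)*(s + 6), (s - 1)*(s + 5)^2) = s + 5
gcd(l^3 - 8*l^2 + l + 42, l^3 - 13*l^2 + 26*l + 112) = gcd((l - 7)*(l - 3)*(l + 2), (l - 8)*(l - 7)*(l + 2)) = l^2 - 5*l - 14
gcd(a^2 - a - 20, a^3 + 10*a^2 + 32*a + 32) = a + 4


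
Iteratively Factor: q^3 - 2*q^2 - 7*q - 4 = (q + 1)*(q^2 - 3*q - 4) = (q - 4)*(q + 1)*(q + 1)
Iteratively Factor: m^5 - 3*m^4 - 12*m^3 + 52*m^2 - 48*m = (m - 3)*(m^4 - 12*m^2 + 16*m) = m*(m - 3)*(m^3 - 12*m + 16) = m*(m - 3)*(m - 2)*(m^2 + 2*m - 8) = m*(m - 3)*(m - 2)^2*(m + 4)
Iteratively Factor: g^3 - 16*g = (g)*(g^2 - 16) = g*(g - 4)*(g + 4)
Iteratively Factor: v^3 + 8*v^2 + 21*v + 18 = (v + 2)*(v^2 + 6*v + 9) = (v + 2)*(v + 3)*(v + 3)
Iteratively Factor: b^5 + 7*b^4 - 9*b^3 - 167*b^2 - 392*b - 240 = (b + 1)*(b^4 + 6*b^3 - 15*b^2 - 152*b - 240) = (b + 1)*(b + 4)*(b^3 + 2*b^2 - 23*b - 60) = (b + 1)*(b + 4)^2*(b^2 - 2*b - 15) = (b + 1)*(b + 3)*(b + 4)^2*(b - 5)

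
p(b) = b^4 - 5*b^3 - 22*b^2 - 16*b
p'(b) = 4*b^3 - 15*b^2 - 44*b - 16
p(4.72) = -595.09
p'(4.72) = -137.24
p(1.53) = -88.41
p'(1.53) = -104.11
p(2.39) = -199.54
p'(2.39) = -152.23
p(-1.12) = -1.08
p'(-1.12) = 8.84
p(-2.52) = 20.95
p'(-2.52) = -64.39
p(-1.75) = -3.20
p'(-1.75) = -6.38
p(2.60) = -232.50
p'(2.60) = -161.50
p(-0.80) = 1.69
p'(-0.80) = 7.55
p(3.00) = -300.00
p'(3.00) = -175.00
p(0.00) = 0.00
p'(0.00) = -16.00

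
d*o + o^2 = o*(d + o)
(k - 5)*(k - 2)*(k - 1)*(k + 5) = k^4 - 3*k^3 - 23*k^2 + 75*k - 50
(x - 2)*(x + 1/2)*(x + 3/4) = x^3 - 3*x^2/4 - 17*x/8 - 3/4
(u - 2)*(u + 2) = u^2 - 4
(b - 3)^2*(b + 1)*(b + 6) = b^4 + b^3 - 27*b^2 + 27*b + 54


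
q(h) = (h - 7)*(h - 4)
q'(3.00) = -5.00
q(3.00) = 4.00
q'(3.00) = -5.00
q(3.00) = 4.00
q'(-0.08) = -11.16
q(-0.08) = 28.89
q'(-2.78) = -16.56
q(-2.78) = 66.31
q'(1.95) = -7.10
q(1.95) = 10.35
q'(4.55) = -1.90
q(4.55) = -1.35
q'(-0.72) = -12.44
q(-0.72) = 36.44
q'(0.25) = -10.50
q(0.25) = 25.31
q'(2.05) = -6.90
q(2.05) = 9.65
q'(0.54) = -9.92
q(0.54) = 22.35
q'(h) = 2*h - 11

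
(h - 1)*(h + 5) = h^2 + 4*h - 5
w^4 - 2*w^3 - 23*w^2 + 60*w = w*(w - 4)*(w - 3)*(w + 5)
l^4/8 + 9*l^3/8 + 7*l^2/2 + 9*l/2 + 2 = (l/4 + 1/2)*(l/2 + 1/2)*(l + 2)*(l + 4)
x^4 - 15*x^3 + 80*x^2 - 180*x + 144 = (x - 6)*(x - 4)*(x - 3)*(x - 2)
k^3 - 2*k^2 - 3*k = k*(k - 3)*(k + 1)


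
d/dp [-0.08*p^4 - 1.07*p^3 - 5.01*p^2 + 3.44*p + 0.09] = -0.32*p^3 - 3.21*p^2 - 10.02*p + 3.44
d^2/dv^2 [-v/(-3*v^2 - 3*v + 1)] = 6*(3*v*(2*v + 1)^2 - (3*v + 1)*(3*v^2 + 3*v - 1))/(3*v^2 + 3*v - 1)^3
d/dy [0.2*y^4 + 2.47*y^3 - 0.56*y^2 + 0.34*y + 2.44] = 0.8*y^3 + 7.41*y^2 - 1.12*y + 0.34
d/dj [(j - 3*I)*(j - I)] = 2*j - 4*I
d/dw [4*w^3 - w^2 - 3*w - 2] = 12*w^2 - 2*w - 3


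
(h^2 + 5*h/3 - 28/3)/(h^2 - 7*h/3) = (h + 4)/h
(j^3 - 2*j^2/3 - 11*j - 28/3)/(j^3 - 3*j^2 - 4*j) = (j + 7/3)/j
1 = 1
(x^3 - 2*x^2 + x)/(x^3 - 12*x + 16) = x*(x^2 - 2*x + 1)/(x^3 - 12*x + 16)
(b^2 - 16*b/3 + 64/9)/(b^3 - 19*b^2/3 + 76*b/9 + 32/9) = (3*b - 8)/(3*b^2 - 11*b - 4)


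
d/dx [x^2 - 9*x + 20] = 2*x - 9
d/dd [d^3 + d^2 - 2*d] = 3*d^2 + 2*d - 2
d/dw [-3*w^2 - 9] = -6*w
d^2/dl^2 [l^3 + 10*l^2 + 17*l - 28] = 6*l + 20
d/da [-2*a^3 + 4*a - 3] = 4 - 6*a^2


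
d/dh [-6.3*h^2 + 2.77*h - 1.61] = 2.77 - 12.6*h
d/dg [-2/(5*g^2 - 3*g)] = 2*(10*g - 3)/(g^2*(5*g - 3)^2)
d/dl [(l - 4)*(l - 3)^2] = (l - 3)*(3*l - 11)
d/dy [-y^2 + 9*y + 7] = 9 - 2*y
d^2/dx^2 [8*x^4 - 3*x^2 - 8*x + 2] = 96*x^2 - 6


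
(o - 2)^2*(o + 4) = o^3 - 12*o + 16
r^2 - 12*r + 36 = (r - 6)^2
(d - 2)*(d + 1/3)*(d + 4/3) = d^3 - d^2/3 - 26*d/9 - 8/9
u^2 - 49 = (u - 7)*(u + 7)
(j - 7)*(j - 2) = j^2 - 9*j + 14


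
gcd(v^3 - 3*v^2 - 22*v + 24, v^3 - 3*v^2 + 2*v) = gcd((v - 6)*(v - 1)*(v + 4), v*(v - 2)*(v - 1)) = v - 1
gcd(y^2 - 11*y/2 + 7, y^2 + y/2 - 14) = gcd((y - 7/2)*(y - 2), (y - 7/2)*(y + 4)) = y - 7/2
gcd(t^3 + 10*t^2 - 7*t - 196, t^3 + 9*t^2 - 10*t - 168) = t^2 + 3*t - 28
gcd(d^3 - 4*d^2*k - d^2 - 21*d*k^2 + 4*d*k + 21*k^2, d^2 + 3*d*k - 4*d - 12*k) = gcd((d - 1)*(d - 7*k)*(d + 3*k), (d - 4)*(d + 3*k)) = d + 3*k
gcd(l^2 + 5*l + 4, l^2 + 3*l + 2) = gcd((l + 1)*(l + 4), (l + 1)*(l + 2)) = l + 1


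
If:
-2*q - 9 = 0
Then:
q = -9/2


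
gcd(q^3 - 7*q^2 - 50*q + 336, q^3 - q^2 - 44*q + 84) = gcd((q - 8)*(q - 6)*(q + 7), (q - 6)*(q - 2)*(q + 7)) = q^2 + q - 42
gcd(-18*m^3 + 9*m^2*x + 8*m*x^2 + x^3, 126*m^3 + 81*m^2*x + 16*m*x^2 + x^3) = 18*m^2 + 9*m*x + x^2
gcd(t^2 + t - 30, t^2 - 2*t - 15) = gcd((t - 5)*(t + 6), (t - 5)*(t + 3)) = t - 5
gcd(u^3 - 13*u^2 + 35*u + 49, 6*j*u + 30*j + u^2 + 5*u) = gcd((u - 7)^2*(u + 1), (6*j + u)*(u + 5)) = 1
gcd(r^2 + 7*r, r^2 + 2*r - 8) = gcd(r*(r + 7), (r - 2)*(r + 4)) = 1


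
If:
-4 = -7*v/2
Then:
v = 8/7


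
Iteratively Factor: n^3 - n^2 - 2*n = (n + 1)*(n^2 - 2*n) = n*(n + 1)*(n - 2)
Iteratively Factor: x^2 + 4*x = (x)*(x + 4)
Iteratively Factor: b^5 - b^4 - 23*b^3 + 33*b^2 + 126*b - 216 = (b - 3)*(b^4 + 2*b^3 - 17*b^2 - 18*b + 72) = (b - 3)*(b + 4)*(b^3 - 2*b^2 - 9*b + 18) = (b - 3)^2*(b + 4)*(b^2 + b - 6) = (b - 3)^2*(b - 2)*(b + 4)*(b + 3)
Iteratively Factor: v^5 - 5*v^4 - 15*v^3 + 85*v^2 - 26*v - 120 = (v - 5)*(v^4 - 15*v^2 + 10*v + 24) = (v - 5)*(v - 3)*(v^3 + 3*v^2 - 6*v - 8) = (v - 5)*(v - 3)*(v + 1)*(v^2 + 2*v - 8) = (v - 5)*(v - 3)*(v + 1)*(v + 4)*(v - 2)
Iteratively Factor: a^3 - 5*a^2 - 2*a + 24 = (a - 3)*(a^2 - 2*a - 8) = (a - 4)*(a - 3)*(a + 2)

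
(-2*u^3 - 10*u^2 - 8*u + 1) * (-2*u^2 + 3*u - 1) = 4*u^5 + 14*u^4 - 12*u^3 - 16*u^2 + 11*u - 1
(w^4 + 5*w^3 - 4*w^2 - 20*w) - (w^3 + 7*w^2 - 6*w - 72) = w^4 + 4*w^3 - 11*w^2 - 14*w + 72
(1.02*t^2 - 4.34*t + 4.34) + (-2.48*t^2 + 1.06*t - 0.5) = -1.46*t^2 - 3.28*t + 3.84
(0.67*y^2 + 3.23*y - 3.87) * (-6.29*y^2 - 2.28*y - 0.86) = -4.2143*y^4 - 21.8443*y^3 + 16.4017*y^2 + 6.0458*y + 3.3282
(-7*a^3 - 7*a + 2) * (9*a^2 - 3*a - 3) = -63*a^5 + 21*a^4 - 42*a^3 + 39*a^2 + 15*a - 6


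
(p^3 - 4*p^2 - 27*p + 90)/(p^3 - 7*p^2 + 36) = (p + 5)/(p + 2)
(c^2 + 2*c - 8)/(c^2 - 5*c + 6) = (c + 4)/(c - 3)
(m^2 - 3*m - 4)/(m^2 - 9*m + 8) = (m^2 - 3*m - 4)/(m^2 - 9*m + 8)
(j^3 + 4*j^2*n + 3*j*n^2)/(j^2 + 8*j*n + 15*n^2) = j*(j + n)/(j + 5*n)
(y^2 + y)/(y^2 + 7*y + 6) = y/(y + 6)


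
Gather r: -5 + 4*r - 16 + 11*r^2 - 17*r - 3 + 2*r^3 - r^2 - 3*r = 2*r^3 + 10*r^2 - 16*r - 24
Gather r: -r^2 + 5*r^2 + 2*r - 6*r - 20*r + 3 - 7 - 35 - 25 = 4*r^2 - 24*r - 64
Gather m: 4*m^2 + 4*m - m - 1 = 4*m^2 + 3*m - 1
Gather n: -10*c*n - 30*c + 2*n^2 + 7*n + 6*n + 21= -30*c + 2*n^2 + n*(13 - 10*c) + 21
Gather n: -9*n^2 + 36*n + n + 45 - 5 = -9*n^2 + 37*n + 40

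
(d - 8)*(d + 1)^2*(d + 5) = d^4 - d^3 - 45*d^2 - 83*d - 40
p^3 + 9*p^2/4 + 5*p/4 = p*(p + 1)*(p + 5/4)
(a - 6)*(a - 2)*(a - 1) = a^3 - 9*a^2 + 20*a - 12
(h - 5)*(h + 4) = h^2 - h - 20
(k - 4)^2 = k^2 - 8*k + 16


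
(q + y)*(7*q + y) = 7*q^2 + 8*q*y + y^2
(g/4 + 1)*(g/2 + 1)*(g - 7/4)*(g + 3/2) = g^4/8 + 23*g^3/32 + 31*g^2/64 - 71*g/32 - 21/8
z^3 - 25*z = z*(z - 5)*(z + 5)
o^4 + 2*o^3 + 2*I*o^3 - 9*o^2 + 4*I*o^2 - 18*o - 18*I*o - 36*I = (o - 3)*(o + 2)*(o + 3)*(o + 2*I)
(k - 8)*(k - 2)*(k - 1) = k^3 - 11*k^2 + 26*k - 16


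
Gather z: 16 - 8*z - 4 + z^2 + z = z^2 - 7*z + 12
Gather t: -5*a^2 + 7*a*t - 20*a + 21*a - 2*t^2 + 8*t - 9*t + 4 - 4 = -5*a^2 + a - 2*t^2 + t*(7*a - 1)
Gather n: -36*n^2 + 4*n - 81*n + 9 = -36*n^2 - 77*n + 9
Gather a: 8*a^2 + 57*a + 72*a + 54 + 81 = 8*a^2 + 129*a + 135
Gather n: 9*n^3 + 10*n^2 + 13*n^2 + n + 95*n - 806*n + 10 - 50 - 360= 9*n^3 + 23*n^2 - 710*n - 400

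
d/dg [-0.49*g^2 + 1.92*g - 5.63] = 1.92 - 0.98*g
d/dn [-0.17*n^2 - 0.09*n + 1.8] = -0.34*n - 0.09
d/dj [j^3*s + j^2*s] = j*s*(3*j + 2)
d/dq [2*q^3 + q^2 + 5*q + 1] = 6*q^2 + 2*q + 5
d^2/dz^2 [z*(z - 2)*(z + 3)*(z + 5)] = 12*z^2 + 36*z - 2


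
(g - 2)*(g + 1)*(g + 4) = g^3 + 3*g^2 - 6*g - 8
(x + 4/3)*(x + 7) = x^2 + 25*x/3 + 28/3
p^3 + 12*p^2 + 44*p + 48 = (p + 2)*(p + 4)*(p + 6)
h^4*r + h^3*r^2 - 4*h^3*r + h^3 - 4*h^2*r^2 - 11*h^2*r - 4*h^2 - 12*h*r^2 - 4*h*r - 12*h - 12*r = (h - 6)*(h + 2)*(h + r)*(h*r + 1)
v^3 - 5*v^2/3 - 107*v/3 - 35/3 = (v - 7)*(v + 1/3)*(v + 5)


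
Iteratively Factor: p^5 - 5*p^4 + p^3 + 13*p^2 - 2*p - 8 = (p - 2)*(p^4 - 3*p^3 - 5*p^2 + 3*p + 4) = (p - 2)*(p + 1)*(p^3 - 4*p^2 - p + 4) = (p - 2)*(p + 1)^2*(p^2 - 5*p + 4) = (p - 4)*(p - 2)*(p + 1)^2*(p - 1)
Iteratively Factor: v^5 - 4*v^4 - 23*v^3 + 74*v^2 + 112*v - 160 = (v - 1)*(v^4 - 3*v^3 - 26*v^2 + 48*v + 160) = (v - 5)*(v - 1)*(v^3 + 2*v^2 - 16*v - 32) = (v - 5)*(v - 1)*(v + 4)*(v^2 - 2*v - 8) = (v - 5)*(v - 4)*(v - 1)*(v + 4)*(v + 2)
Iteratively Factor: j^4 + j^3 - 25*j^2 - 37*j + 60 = (j - 5)*(j^3 + 6*j^2 + 5*j - 12) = (j - 5)*(j + 4)*(j^2 + 2*j - 3) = (j - 5)*(j - 1)*(j + 4)*(j + 3)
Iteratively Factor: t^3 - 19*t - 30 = (t + 2)*(t^2 - 2*t - 15) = (t - 5)*(t + 2)*(t + 3)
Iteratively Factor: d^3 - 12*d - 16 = (d - 4)*(d^2 + 4*d + 4) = (d - 4)*(d + 2)*(d + 2)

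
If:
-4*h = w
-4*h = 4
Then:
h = -1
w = 4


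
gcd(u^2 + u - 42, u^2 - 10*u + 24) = u - 6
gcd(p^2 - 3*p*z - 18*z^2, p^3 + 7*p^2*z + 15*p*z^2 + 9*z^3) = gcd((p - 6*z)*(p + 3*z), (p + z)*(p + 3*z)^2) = p + 3*z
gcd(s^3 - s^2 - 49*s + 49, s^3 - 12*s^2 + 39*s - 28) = s^2 - 8*s + 7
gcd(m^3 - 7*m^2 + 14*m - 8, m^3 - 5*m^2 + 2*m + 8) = m^2 - 6*m + 8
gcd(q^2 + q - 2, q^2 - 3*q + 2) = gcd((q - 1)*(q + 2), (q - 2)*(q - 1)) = q - 1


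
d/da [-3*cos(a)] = 3*sin(a)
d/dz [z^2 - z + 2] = 2*z - 1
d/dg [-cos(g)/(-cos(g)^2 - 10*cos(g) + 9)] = (cos(g)^2 + 9)*sin(g)/(cos(g)^2 + 10*cos(g) - 9)^2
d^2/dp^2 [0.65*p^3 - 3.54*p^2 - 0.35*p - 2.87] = 3.9*p - 7.08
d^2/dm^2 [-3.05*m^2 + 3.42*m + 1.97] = -6.10000000000000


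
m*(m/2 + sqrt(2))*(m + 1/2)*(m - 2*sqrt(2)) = m^4/2 + m^3/4 - 4*m^2 - 2*m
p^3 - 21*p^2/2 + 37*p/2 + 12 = (p - 8)*(p - 3)*(p + 1/2)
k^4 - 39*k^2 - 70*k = k*(k - 7)*(k + 2)*(k + 5)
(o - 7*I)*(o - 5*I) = o^2 - 12*I*o - 35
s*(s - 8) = s^2 - 8*s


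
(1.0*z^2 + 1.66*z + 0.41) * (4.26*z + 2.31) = 4.26*z^3 + 9.3816*z^2 + 5.5812*z + 0.9471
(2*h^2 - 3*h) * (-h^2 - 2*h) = -2*h^4 - h^3 + 6*h^2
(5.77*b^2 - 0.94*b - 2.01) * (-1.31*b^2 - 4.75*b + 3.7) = -7.5587*b^4 - 26.1761*b^3 + 28.4471*b^2 + 6.0695*b - 7.437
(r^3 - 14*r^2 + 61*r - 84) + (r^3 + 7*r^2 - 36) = 2*r^3 - 7*r^2 + 61*r - 120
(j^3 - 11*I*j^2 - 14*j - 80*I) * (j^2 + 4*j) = j^5 + 4*j^4 - 11*I*j^4 - 14*j^3 - 44*I*j^3 - 56*j^2 - 80*I*j^2 - 320*I*j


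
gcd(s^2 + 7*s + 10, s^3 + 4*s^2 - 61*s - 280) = s + 5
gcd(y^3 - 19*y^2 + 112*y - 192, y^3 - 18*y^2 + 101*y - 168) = y^2 - 11*y + 24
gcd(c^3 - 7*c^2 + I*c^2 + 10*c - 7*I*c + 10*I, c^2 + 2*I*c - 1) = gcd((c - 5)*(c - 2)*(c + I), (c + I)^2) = c + I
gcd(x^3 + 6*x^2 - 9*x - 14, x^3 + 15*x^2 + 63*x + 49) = x^2 + 8*x + 7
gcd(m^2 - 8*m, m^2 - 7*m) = m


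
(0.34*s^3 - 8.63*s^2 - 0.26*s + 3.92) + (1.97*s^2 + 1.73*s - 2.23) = 0.34*s^3 - 6.66*s^2 + 1.47*s + 1.69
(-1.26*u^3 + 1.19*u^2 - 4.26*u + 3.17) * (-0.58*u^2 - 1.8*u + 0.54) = 0.7308*u^5 + 1.5778*u^4 - 0.3516*u^3 + 6.472*u^2 - 8.0064*u + 1.7118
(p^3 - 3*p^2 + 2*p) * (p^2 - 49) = p^5 - 3*p^4 - 47*p^3 + 147*p^2 - 98*p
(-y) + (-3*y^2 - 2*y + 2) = -3*y^2 - 3*y + 2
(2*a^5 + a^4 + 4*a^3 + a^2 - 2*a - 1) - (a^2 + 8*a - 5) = 2*a^5 + a^4 + 4*a^3 - 10*a + 4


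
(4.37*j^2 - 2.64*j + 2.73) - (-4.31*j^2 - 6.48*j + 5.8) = 8.68*j^2 + 3.84*j - 3.07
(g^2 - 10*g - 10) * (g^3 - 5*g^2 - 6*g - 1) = g^5 - 15*g^4 + 34*g^3 + 109*g^2 + 70*g + 10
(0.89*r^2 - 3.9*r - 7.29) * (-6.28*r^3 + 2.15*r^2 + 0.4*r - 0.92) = -5.5892*r^5 + 26.4055*r^4 + 37.7522*r^3 - 18.0523*r^2 + 0.672*r + 6.7068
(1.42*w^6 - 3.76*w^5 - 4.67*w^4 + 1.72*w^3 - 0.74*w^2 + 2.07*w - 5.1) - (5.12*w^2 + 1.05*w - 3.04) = 1.42*w^6 - 3.76*w^5 - 4.67*w^4 + 1.72*w^3 - 5.86*w^2 + 1.02*w - 2.06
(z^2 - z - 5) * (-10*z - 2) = -10*z^3 + 8*z^2 + 52*z + 10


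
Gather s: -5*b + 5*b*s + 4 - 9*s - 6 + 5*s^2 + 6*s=-5*b + 5*s^2 + s*(5*b - 3) - 2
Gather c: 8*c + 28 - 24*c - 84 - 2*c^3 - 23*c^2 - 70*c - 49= -2*c^3 - 23*c^2 - 86*c - 105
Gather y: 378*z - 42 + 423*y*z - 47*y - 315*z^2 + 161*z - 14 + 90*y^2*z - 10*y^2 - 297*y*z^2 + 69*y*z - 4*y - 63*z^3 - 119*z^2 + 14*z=y^2*(90*z - 10) + y*(-297*z^2 + 492*z - 51) - 63*z^3 - 434*z^2 + 553*z - 56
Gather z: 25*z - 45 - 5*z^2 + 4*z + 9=-5*z^2 + 29*z - 36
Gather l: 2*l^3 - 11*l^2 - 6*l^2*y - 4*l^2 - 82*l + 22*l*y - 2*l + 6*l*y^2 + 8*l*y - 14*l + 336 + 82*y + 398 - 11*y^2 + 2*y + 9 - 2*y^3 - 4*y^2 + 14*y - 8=2*l^3 + l^2*(-6*y - 15) + l*(6*y^2 + 30*y - 98) - 2*y^3 - 15*y^2 + 98*y + 735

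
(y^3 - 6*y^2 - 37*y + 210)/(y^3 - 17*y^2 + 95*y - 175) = (y + 6)/(y - 5)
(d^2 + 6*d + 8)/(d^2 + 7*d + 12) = (d + 2)/(d + 3)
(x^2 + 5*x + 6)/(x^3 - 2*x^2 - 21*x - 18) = (x + 2)/(x^2 - 5*x - 6)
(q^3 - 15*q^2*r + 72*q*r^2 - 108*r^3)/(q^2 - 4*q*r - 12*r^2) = (q^2 - 9*q*r + 18*r^2)/(q + 2*r)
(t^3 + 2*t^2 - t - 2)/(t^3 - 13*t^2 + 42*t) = (t^3 + 2*t^2 - t - 2)/(t*(t^2 - 13*t + 42))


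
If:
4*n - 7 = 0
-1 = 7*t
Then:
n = 7/4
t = -1/7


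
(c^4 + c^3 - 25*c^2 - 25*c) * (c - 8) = c^5 - 7*c^4 - 33*c^3 + 175*c^2 + 200*c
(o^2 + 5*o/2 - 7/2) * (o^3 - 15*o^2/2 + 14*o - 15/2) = o^5 - 5*o^4 - 33*o^3/4 + 215*o^2/4 - 271*o/4 + 105/4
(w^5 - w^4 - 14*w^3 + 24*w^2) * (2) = 2*w^5 - 2*w^4 - 28*w^3 + 48*w^2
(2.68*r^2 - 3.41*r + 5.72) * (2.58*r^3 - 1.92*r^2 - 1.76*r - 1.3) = 6.9144*r^5 - 13.9434*r^4 + 16.588*r^3 - 8.4648*r^2 - 5.6342*r - 7.436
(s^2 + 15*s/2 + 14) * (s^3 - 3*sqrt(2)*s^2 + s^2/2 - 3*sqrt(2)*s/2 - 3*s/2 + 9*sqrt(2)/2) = s^5 - 3*sqrt(2)*s^4 + 8*s^4 - 24*sqrt(2)*s^3 + 65*s^3/4 - 195*sqrt(2)*s^2/4 - 17*s^2/4 - 21*s + 51*sqrt(2)*s/4 + 63*sqrt(2)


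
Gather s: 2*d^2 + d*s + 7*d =2*d^2 + d*s + 7*d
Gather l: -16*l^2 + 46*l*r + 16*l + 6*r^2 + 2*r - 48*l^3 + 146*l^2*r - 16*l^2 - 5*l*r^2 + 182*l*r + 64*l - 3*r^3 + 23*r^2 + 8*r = -48*l^3 + l^2*(146*r - 32) + l*(-5*r^2 + 228*r + 80) - 3*r^3 + 29*r^2 + 10*r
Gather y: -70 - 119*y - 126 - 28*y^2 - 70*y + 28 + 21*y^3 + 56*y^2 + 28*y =21*y^3 + 28*y^2 - 161*y - 168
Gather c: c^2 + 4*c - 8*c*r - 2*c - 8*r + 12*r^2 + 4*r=c^2 + c*(2 - 8*r) + 12*r^2 - 4*r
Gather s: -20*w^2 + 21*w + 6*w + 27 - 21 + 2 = -20*w^2 + 27*w + 8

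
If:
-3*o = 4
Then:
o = -4/3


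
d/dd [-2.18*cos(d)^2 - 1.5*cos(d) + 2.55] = (4.36*cos(d) + 1.5)*sin(d)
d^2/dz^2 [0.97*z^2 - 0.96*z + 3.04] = 1.94000000000000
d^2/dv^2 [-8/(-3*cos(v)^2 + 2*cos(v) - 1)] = 4*(72*sin(v)^4 - 20*sin(v)^2 + 49*cos(v) - 9*cos(3*v) - 56)/(3*sin(v)^2 + 2*cos(v) - 4)^3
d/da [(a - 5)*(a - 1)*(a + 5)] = 3*a^2 - 2*a - 25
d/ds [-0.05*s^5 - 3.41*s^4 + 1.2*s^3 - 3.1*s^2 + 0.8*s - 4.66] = -0.25*s^4 - 13.64*s^3 + 3.6*s^2 - 6.2*s + 0.8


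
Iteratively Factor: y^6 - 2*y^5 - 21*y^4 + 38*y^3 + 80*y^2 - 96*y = (y - 1)*(y^5 - y^4 - 22*y^3 + 16*y^2 + 96*y) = (y - 4)*(y - 1)*(y^4 + 3*y^3 - 10*y^2 - 24*y) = (y - 4)*(y - 3)*(y - 1)*(y^3 + 6*y^2 + 8*y) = y*(y - 4)*(y - 3)*(y - 1)*(y^2 + 6*y + 8) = y*(y - 4)*(y - 3)*(y - 1)*(y + 4)*(y + 2)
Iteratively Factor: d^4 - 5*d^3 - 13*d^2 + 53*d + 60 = (d - 4)*(d^3 - d^2 - 17*d - 15) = (d - 4)*(d + 3)*(d^2 - 4*d - 5) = (d - 5)*(d - 4)*(d + 3)*(d + 1)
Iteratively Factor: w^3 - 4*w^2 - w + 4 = (w - 1)*(w^2 - 3*w - 4) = (w - 1)*(w + 1)*(w - 4)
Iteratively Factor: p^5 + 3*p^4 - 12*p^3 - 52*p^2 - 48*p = (p + 2)*(p^4 + p^3 - 14*p^2 - 24*p) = p*(p + 2)*(p^3 + p^2 - 14*p - 24) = p*(p + 2)^2*(p^2 - p - 12) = p*(p + 2)^2*(p + 3)*(p - 4)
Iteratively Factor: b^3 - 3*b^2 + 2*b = (b - 2)*(b^2 - b) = b*(b - 2)*(b - 1)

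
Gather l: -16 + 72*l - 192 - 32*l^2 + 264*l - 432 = -32*l^2 + 336*l - 640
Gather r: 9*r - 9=9*r - 9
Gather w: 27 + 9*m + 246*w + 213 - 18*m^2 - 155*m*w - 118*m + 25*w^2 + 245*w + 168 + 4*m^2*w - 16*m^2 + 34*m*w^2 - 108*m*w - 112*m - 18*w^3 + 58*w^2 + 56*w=-34*m^2 - 221*m - 18*w^3 + w^2*(34*m + 83) + w*(4*m^2 - 263*m + 547) + 408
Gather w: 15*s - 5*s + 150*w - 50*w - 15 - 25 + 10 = 10*s + 100*w - 30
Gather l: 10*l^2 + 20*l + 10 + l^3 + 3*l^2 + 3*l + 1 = l^3 + 13*l^2 + 23*l + 11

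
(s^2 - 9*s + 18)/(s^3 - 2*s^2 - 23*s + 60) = (s - 6)/(s^2 + s - 20)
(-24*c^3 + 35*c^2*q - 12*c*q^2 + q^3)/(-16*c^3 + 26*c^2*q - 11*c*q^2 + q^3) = (-3*c + q)/(-2*c + q)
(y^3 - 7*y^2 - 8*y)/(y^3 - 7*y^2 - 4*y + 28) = y*(y^2 - 7*y - 8)/(y^3 - 7*y^2 - 4*y + 28)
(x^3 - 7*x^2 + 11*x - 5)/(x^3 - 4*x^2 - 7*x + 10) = (x - 1)/(x + 2)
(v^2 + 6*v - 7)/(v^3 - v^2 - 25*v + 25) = (v + 7)/(v^2 - 25)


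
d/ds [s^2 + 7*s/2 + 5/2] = 2*s + 7/2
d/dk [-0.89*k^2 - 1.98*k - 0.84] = -1.78*k - 1.98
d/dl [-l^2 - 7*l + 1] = -2*l - 7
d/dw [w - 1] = 1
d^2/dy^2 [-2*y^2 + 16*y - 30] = -4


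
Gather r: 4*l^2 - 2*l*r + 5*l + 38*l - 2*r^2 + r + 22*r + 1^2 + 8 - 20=4*l^2 + 43*l - 2*r^2 + r*(23 - 2*l) - 11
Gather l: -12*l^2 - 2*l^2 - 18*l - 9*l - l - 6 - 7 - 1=-14*l^2 - 28*l - 14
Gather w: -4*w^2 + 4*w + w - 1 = -4*w^2 + 5*w - 1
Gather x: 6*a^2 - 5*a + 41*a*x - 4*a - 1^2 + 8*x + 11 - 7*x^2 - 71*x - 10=6*a^2 - 9*a - 7*x^2 + x*(41*a - 63)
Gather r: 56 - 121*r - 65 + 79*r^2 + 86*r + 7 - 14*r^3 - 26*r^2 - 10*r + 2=-14*r^3 + 53*r^2 - 45*r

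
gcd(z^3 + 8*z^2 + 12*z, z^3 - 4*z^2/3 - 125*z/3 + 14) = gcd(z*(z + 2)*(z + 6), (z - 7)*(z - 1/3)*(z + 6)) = z + 6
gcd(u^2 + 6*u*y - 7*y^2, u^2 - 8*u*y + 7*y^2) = -u + y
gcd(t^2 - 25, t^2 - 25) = t^2 - 25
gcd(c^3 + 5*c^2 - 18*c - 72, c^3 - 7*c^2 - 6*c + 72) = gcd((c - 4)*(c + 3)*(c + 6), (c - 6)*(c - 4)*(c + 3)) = c^2 - c - 12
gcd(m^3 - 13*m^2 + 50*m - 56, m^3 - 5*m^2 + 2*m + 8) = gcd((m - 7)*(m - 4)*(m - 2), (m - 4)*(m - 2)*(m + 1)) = m^2 - 6*m + 8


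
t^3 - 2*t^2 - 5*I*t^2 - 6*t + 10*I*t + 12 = (t - 2)*(t - 3*I)*(t - 2*I)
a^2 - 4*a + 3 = (a - 3)*(a - 1)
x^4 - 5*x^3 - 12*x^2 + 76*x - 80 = (x - 5)*(x - 2)^2*(x + 4)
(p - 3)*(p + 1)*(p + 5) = p^3 + 3*p^2 - 13*p - 15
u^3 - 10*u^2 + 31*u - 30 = (u - 5)*(u - 3)*(u - 2)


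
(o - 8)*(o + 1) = o^2 - 7*o - 8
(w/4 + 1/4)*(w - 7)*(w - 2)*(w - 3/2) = w^4/4 - 19*w^3/8 + 17*w^2/4 + 13*w/8 - 21/4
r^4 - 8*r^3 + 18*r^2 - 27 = (r - 3)^3*(r + 1)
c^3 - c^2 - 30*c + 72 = (c - 4)*(c - 3)*(c + 6)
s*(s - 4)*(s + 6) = s^3 + 2*s^2 - 24*s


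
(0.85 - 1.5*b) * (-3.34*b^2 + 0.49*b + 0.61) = 5.01*b^3 - 3.574*b^2 - 0.4985*b + 0.5185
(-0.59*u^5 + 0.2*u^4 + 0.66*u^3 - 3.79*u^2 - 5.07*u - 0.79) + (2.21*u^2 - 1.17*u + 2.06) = -0.59*u^5 + 0.2*u^4 + 0.66*u^3 - 1.58*u^2 - 6.24*u + 1.27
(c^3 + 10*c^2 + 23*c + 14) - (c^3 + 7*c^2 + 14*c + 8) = 3*c^2 + 9*c + 6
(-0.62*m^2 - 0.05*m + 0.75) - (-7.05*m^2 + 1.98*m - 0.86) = 6.43*m^2 - 2.03*m + 1.61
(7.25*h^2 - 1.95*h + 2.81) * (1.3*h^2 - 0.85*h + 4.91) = 9.425*h^4 - 8.6975*h^3 + 40.908*h^2 - 11.963*h + 13.7971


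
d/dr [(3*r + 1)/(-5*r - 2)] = -1/(5*r + 2)^2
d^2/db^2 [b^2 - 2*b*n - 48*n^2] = 2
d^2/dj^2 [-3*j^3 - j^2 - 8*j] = -18*j - 2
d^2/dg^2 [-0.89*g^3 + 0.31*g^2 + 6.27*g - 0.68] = 0.62 - 5.34*g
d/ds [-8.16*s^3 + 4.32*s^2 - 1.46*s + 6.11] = -24.48*s^2 + 8.64*s - 1.46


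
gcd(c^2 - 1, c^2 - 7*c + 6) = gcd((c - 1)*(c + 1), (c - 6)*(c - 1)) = c - 1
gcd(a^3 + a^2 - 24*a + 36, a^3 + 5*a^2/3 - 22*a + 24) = a^2 + 3*a - 18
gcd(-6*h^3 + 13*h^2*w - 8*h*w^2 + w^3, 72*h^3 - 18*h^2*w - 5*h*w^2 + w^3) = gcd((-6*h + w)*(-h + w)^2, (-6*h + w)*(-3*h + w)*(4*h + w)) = -6*h + w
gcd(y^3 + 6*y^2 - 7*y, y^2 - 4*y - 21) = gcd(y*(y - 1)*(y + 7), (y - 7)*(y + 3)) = 1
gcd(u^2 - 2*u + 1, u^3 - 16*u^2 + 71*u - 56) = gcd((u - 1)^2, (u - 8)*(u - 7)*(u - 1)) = u - 1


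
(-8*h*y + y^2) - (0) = -8*h*y + y^2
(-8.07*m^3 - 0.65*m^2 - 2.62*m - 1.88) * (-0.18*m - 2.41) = 1.4526*m^4 + 19.5657*m^3 + 2.0381*m^2 + 6.6526*m + 4.5308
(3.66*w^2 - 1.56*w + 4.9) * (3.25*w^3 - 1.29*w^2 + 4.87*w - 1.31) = 11.895*w^5 - 9.7914*w^4 + 35.7616*w^3 - 18.7128*w^2 + 25.9066*w - 6.419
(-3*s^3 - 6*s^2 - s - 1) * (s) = -3*s^4 - 6*s^3 - s^2 - s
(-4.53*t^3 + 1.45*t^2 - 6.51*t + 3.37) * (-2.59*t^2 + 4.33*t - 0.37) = 11.7327*t^5 - 23.3704*t^4 + 24.8155*t^3 - 37.4531*t^2 + 17.0008*t - 1.2469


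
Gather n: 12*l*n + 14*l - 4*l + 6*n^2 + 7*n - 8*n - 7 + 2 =10*l + 6*n^2 + n*(12*l - 1) - 5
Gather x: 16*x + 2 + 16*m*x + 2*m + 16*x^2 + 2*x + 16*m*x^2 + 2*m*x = 2*m + x^2*(16*m + 16) + x*(18*m + 18) + 2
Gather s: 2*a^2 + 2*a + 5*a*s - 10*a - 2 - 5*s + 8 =2*a^2 - 8*a + s*(5*a - 5) + 6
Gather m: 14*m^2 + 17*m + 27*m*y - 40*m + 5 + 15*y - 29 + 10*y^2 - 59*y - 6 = 14*m^2 + m*(27*y - 23) + 10*y^2 - 44*y - 30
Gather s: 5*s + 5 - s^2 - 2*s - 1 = -s^2 + 3*s + 4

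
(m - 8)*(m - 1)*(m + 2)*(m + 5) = m^4 - 2*m^3 - 45*m^2 - 34*m + 80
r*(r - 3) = r^2 - 3*r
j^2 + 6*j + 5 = (j + 1)*(j + 5)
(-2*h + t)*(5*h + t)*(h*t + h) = -10*h^3*t - 10*h^3 + 3*h^2*t^2 + 3*h^2*t + h*t^3 + h*t^2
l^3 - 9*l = l*(l - 3)*(l + 3)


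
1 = 1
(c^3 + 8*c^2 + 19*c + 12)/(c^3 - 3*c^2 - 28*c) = (c^2 + 4*c + 3)/(c*(c - 7))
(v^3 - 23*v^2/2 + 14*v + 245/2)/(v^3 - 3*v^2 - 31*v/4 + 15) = 2*(v^2 - 14*v + 49)/(2*v^2 - 11*v + 12)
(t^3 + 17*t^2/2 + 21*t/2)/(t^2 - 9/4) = 2*t*(t + 7)/(2*t - 3)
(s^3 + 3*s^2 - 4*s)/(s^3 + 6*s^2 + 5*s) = (s^2 + 3*s - 4)/(s^2 + 6*s + 5)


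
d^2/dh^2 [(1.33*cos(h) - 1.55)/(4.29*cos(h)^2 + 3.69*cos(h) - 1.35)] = (1.71188485174499*(1 - cos(h)^2)^2 - 0.31002331002331*cos(h)^5 + 0.967007351622735*cos(h)^3 + 1.89412081064485*cos(h)^2 - 1.2121850470914*cos(h) - 2.30606645379984)/(1.0*cos(h)^2 + 0.86013986013986*cos(h) - 0.314685314685315)^3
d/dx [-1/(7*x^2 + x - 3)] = (14*x + 1)/(7*x^2 + x - 3)^2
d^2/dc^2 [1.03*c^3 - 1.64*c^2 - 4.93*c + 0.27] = 6.18*c - 3.28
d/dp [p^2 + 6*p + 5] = 2*p + 6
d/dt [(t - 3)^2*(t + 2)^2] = 2*(t - 3)*(t + 2)*(2*t - 1)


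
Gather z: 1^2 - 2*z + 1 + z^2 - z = z^2 - 3*z + 2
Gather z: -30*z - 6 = -30*z - 6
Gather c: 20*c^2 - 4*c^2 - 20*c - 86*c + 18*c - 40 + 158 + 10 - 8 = 16*c^2 - 88*c + 120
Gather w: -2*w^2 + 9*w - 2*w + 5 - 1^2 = -2*w^2 + 7*w + 4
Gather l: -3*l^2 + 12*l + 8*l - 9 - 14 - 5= -3*l^2 + 20*l - 28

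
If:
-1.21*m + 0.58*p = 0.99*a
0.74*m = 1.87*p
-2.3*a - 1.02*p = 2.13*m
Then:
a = 0.00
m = 0.00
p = 0.00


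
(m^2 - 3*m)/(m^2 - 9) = m/(m + 3)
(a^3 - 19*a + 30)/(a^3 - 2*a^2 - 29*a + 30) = (a^2 - 5*a + 6)/(a^2 - 7*a + 6)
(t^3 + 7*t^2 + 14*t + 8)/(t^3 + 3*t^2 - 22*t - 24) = (t^2 + 6*t + 8)/(t^2 + 2*t - 24)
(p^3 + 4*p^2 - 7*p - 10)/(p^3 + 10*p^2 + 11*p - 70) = (p + 1)/(p + 7)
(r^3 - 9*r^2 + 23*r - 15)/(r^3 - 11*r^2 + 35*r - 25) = (r - 3)/(r - 5)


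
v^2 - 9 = (v - 3)*(v + 3)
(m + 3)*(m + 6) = m^2 + 9*m + 18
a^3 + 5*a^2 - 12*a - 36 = (a - 3)*(a + 2)*(a + 6)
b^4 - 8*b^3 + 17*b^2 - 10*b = b*(b - 5)*(b - 2)*(b - 1)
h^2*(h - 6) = h^3 - 6*h^2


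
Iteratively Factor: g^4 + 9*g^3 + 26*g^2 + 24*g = (g)*(g^3 + 9*g^2 + 26*g + 24) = g*(g + 3)*(g^2 + 6*g + 8) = g*(g + 3)*(g + 4)*(g + 2)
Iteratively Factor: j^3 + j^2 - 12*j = (j - 3)*(j^2 + 4*j) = j*(j - 3)*(j + 4)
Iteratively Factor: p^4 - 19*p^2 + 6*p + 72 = (p - 3)*(p^3 + 3*p^2 - 10*p - 24) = (p - 3)*(p + 4)*(p^2 - p - 6) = (p - 3)*(p + 2)*(p + 4)*(p - 3)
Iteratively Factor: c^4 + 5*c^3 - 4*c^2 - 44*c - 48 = (c - 3)*(c^3 + 8*c^2 + 20*c + 16) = (c - 3)*(c + 4)*(c^2 + 4*c + 4) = (c - 3)*(c + 2)*(c + 4)*(c + 2)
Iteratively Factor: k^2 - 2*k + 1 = (k - 1)*(k - 1)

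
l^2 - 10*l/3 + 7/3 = (l - 7/3)*(l - 1)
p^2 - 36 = (p - 6)*(p + 6)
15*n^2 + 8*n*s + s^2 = (3*n + s)*(5*n + s)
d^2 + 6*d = d*(d + 6)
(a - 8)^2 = a^2 - 16*a + 64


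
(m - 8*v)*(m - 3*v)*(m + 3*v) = m^3 - 8*m^2*v - 9*m*v^2 + 72*v^3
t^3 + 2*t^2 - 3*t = t*(t - 1)*(t + 3)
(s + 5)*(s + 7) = s^2 + 12*s + 35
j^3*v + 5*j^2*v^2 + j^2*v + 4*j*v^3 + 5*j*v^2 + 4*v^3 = (j + v)*(j + 4*v)*(j*v + v)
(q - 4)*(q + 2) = q^2 - 2*q - 8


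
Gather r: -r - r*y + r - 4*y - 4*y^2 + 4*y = -r*y - 4*y^2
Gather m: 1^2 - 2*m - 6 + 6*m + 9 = 4*m + 4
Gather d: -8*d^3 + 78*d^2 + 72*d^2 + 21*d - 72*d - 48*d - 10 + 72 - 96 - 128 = -8*d^3 + 150*d^2 - 99*d - 162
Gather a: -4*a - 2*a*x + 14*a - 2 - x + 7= a*(10 - 2*x) - x + 5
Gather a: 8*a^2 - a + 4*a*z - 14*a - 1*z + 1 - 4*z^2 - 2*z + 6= 8*a^2 + a*(4*z - 15) - 4*z^2 - 3*z + 7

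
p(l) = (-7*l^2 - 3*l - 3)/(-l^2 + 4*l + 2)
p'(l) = (-14*l - 3)/(-l^2 + 4*l + 2) + (2*l - 4)*(-7*l^2 - 3*l - 3)/(-l^2 + 4*l + 2)^2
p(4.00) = -63.50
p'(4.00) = -156.50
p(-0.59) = 5.18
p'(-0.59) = 30.45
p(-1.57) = 2.30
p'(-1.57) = -0.37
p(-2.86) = 2.93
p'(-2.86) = -0.48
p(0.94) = -2.46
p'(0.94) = -2.24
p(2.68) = -11.07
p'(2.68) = -10.04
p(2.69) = -11.17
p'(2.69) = -10.15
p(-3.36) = 3.17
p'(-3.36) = -0.44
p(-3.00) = 3.00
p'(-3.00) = -0.47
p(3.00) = -15.00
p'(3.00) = -15.00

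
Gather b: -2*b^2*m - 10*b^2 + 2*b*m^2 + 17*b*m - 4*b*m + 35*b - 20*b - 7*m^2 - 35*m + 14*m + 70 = b^2*(-2*m - 10) + b*(2*m^2 + 13*m + 15) - 7*m^2 - 21*m + 70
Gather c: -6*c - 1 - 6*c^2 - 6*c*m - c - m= -6*c^2 + c*(-6*m - 7) - m - 1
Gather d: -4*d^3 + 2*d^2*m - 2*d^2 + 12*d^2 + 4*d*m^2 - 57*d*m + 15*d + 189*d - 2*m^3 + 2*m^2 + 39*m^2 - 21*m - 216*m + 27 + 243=-4*d^3 + d^2*(2*m + 10) + d*(4*m^2 - 57*m + 204) - 2*m^3 + 41*m^2 - 237*m + 270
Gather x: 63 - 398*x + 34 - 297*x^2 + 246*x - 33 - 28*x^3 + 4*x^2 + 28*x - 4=-28*x^3 - 293*x^2 - 124*x + 60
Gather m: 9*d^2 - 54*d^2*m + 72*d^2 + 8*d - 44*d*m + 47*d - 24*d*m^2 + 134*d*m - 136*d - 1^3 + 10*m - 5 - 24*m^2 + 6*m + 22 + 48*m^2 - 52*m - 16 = 81*d^2 - 81*d + m^2*(24 - 24*d) + m*(-54*d^2 + 90*d - 36)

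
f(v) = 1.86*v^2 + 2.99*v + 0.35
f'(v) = 3.72*v + 2.99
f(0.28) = 1.33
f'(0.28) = 4.03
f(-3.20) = 9.83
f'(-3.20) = -8.91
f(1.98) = 13.56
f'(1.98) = 10.36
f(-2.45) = 4.19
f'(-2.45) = -6.12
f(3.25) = 29.71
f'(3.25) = 15.08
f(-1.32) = -0.36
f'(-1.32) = -1.92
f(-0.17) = -0.10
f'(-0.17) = 2.36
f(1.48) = 8.85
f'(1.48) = 8.50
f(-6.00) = 49.37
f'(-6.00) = -19.33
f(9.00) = 177.92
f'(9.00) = 36.47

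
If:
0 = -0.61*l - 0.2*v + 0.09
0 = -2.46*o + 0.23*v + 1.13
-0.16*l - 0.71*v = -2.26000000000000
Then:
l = -0.97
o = 0.78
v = 3.40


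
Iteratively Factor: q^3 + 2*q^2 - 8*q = (q)*(q^2 + 2*q - 8) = q*(q - 2)*(q + 4)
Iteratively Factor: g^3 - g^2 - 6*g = (g + 2)*(g^2 - 3*g) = (g - 3)*(g + 2)*(g)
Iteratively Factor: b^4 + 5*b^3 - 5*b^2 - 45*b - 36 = (b - 3)*(b^3 + 8*b^2 + 19*b + 12) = (b - 3)*(b + 1)*(b^2 + 7*b + 12) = (b - 3)*(b + 1)*(b + 3)*(b + 4)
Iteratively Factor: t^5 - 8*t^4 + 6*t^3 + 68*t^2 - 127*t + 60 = (t - 1)*(t^4 - 7*t^3 - t^2 + 67*t - 60) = (t - 5)*(t - 1)*(t^3 - 2*t^2 - 11*t + 12) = (t - 5)*(t - 1)*(t + 3)*(t^2 - 5*t + 4) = (t - 5)*(t - 1)^2*(t + 3)*(t - 4)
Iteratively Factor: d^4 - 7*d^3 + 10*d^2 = (d)*(d^3 - 7*d^2 + 10*d) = d^2*(d^2 - 7*d + 10) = d^2*(d - 2)*(d - 5)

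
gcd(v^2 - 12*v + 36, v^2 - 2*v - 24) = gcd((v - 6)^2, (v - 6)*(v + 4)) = v - 6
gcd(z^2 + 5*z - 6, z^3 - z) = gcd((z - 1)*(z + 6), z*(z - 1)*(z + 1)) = z - 1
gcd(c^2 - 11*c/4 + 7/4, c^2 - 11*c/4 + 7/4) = c^2 - 11*c/4 + 7/4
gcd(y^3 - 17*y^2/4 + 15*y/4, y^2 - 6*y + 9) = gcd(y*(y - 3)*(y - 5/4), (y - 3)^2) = y - 3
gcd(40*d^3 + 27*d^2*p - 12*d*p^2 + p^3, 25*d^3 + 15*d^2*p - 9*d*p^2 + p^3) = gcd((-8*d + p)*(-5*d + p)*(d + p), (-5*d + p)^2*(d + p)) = -5*d^2 - 4*d*p + p^2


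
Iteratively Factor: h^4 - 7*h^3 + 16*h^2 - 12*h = (h - 2)*(h^3 - 5*h^2 + 6*h) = h*(h - 2)*(h^2 - 5*h + 6) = h*(h - 3)*(h - 2)*(h - 2)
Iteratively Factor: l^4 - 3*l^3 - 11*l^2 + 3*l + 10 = (l + 2)*(l^3 - 5*l^2 - l + 5) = (l + 1)*(l + 2)*(l^2 - 6*l + 5) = (l - 5)*(l + 1)*(l + 2)*(l - 1)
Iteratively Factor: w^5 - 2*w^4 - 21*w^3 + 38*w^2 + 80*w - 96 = (w + 2)*(w^4 - 4*w^3 - 13*w^2 + 64*w - 48) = (w - 4)*(w + 2)*(w^3 - 13*w + 12) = (w - 4)*(w - 3)*(w + 2)*(w^2 + 3*w - 4) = (w - 4)*(w - 3)*(w - 1)*(w + 2)*(w + 4)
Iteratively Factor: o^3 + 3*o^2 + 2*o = (o)*(o^2 + 3*o + 2) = o*(o + 2)*(o + 1)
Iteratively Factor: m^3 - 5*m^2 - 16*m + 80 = (m + 4)*(m^2 - 9*m + 20) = (m - 4)*(m + 4)*(m - 5)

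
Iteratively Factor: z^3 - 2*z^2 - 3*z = (z)*(z^2 - 2*z - 3) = z*(z + 1)*(z - 3)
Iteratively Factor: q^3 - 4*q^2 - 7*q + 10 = (q - 5)*(q^2 + q - 2) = (q - 5)*(q + 2)*(q - 1)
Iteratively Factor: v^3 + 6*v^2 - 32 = (v - 2)*(v^2 + 8*v + 16) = (v - 2)*(v + 4)*(v + 4)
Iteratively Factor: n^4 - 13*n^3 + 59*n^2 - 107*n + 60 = (n - 4)*(n^3 - 9*n^2 + 23*n - 15) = (n - 4)*(n - 3)*(n^2 - 6*n + 5) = (n - 4)*(n - 3)*(n - 1)*(n - 5)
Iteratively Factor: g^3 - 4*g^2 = (g - 4)*(g^2) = g*(g - 4)*(g)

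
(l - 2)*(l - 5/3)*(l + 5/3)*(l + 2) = l^4 - 61*l^2/9 + 100/9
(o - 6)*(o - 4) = o^2 - 10*o + 24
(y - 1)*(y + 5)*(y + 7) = y^3 + 11*y^2 + 23*y - 35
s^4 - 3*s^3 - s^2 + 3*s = s*(s - 3)*(s - 1)*(s + 1)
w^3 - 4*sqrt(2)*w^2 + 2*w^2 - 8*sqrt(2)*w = w*(w + 2)*(w - 4*sqrt(2))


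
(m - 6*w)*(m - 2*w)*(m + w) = m^3 - 7*m^2*w + 4*m*w^2 + 12*w^3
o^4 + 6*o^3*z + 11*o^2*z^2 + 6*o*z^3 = o*(o + z)*(o + 2*z)*(o + 3*z)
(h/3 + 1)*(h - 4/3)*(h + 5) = h^3/3 + 20*h^2/9 + 13*h/9 - 20/3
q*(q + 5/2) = q^2 + 5*q/2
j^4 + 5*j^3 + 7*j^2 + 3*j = j*(j + 1)^2*(j + 3)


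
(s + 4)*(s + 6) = s^2 + 10*s + 24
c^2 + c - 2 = (c - 1)*(c + 2)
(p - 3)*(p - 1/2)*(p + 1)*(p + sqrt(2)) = p^4 - 5*p^3/2 + sqrt(2)*p^3 - 5*sqrt(2)*p^2/2 - 2*p^2 - 2*sqrt(2)*p + 3*p/2 + 3*sqrt(2)/2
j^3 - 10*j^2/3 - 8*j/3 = j*(j - 4)*(j + 2/3)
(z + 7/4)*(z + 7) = z^2 + 35*z/4 + 49/4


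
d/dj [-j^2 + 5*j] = 5 - 2*j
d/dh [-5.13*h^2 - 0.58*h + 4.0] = -10.26*h - 0.58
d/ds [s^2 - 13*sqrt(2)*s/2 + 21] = 2*s - 13*sqrt(2)/2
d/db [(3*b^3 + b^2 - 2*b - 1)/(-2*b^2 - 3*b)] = (-6*b^4 - 18*b^3 - 7*b^2 - 4*b - 3)/(b^2*(4*b^2 + 12*b + 9))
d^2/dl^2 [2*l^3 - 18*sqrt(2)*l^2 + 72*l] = 12*l - 36*sqrt(2)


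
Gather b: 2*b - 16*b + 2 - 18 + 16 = -14*b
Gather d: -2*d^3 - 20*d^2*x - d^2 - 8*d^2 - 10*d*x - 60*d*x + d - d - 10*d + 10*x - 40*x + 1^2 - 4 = -2*d^3 + d^2*(-20*x - 9) + d*(-70*x - 10) - 30*x - 3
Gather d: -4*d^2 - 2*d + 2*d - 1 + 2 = 1 - 4*d^2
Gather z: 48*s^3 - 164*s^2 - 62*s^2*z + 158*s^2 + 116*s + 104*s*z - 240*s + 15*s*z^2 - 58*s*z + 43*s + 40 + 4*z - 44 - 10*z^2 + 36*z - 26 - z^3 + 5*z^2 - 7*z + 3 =48*s^3 - 6*s^2 - 81*s - z^3 + z^2*(15*s - 5) + z*(-62*s^2 + 46*s + 33) - 27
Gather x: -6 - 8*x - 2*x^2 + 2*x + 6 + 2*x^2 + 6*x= 0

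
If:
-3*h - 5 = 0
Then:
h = -5/3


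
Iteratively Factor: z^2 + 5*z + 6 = (z + 2)*(z + 3)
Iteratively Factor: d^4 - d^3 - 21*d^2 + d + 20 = (d + 1)*(d^3 - 2*d^2 - 19*d + 20) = (d - 5)*(d + 1)*(d^2 + 3*d - 4) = (d - 5)*(d - 1)*(d + 1)*(d + 4)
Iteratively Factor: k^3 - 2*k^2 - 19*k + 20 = (k - 1)*(k^2 - k - 20) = (k - 1)*(k + 4)*(k - 5)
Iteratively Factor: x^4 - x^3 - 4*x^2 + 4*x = (x)*(x^3 - x^2 - 4*x + 4) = x*(x - 1)*(x^2 - 4) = x*(x - 2)*(x - 1)*(x + 2)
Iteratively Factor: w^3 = (w)*(w^2) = w^2*(w)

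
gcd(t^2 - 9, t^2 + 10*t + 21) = t + 3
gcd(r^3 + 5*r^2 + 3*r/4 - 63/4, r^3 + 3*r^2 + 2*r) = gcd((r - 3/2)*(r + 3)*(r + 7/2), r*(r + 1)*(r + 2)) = 1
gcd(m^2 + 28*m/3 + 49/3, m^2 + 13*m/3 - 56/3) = m + 7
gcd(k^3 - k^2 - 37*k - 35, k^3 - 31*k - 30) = k^2 + 6*k + 5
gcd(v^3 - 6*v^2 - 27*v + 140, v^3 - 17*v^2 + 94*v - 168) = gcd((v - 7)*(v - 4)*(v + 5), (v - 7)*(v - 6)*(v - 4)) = v^2 - 11*v + 28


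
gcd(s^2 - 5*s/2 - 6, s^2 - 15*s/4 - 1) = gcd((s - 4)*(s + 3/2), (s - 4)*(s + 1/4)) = s - 4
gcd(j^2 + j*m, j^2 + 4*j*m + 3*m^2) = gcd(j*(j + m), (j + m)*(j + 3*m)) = j + m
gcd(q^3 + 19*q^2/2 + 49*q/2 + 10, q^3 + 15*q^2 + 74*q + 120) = q^2 + 9*q + 20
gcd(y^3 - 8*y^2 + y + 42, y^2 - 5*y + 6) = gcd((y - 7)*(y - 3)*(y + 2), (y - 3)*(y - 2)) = y - 3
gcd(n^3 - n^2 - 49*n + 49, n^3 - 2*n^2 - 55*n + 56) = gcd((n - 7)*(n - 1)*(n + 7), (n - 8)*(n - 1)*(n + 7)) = n^2 + 6*n - 7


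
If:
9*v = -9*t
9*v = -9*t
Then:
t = -v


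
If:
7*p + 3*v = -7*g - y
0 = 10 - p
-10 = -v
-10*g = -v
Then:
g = 1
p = 10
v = 10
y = -107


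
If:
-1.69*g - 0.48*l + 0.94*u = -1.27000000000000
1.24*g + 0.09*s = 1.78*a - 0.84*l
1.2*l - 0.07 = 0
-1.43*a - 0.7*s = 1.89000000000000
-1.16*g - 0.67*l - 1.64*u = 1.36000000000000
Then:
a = 0.02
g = 0.19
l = 0.06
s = -2.74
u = -0.99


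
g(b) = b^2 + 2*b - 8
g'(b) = 2*b + 2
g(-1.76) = -8.42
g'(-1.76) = -1.52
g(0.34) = -7.20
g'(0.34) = 2.68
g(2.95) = 6.60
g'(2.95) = 7.90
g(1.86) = -0.82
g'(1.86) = 5.72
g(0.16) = -7.65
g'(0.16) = 2.32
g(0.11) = -7.77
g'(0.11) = 2.22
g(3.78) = 13.85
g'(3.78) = 9.56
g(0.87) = -5.50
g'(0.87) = 3.74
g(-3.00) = -5.00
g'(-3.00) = -4.00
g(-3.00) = -5.00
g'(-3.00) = -4.00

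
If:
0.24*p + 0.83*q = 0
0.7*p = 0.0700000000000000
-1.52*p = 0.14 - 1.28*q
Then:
No Solution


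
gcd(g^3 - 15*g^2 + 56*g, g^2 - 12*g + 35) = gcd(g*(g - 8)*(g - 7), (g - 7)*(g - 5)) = g - 7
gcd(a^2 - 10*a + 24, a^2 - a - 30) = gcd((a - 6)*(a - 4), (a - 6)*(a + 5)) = a - 6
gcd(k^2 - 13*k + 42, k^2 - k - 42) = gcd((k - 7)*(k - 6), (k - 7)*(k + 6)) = k - 7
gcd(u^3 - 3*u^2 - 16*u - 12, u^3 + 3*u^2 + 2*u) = u^2 + 3*u + 2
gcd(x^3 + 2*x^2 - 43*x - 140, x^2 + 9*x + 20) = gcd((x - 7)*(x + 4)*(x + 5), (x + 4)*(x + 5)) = x^2 + 9*x + 20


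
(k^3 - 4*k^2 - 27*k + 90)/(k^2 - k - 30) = k - 3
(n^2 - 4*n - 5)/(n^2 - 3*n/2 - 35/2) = 2*(n + 1)/(2*n + 7)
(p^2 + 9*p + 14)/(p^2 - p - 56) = (p + 2)/(p - 8)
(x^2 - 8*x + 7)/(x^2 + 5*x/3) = 3*(x^2 - 8*x + 7)/(x*(3*x + 5))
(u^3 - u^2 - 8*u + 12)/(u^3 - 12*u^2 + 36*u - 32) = (u + 3)/(u - 8)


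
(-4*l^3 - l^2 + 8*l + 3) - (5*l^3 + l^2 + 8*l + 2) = -9*l^3 - 2*l^2 + 1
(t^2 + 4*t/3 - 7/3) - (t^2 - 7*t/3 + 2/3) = 11*t/3 - 3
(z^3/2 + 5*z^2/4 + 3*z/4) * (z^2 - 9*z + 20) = z^5/2 - 13*z^4/4 - z^3/2 + 73*z^2/4 + 15*z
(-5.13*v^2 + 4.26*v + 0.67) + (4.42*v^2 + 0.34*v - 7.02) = -0.71*v^2 + 4.6*v - 6.35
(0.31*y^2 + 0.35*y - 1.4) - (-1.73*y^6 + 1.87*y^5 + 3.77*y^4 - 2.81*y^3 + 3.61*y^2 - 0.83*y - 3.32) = 1.73*y^6 - 1.87*y^5 - 3.77*y^4 + 2.81*y^3 - 3.3*y^2 + 1.18*y + 1.92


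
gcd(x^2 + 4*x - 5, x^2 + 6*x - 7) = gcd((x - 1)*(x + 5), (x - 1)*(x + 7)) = x - 1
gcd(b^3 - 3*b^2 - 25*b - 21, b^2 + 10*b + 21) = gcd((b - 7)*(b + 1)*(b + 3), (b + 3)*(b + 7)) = b + 3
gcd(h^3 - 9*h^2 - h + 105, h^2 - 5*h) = h - 5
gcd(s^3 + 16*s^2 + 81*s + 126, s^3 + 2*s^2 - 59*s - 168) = s^2 + 10*s + 21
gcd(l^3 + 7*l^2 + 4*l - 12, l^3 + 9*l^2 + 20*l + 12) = l^2 + 8*l + 12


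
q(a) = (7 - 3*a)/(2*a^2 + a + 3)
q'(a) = (7 - 3*a)*(-4*a - 1)/(2*a^2 + a + 3)^2 - 3/(2*a^2 + a + 3)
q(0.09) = 2.17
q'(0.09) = -1.91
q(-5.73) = 0.38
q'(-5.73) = 0.09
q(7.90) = -0.12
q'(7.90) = 0.01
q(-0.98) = 2.52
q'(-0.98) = 1.11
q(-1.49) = 1.93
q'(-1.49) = 1.10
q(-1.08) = 2.41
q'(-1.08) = 1.17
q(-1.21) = 2.25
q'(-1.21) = 1.20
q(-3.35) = 0.77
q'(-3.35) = 0.30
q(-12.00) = 0.15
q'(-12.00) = 0.02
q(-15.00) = 0.12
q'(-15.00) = 0.01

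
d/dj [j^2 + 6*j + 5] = 2*j + 6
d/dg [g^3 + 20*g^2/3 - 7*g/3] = 3*g^2 + 40*g/3 - 7/3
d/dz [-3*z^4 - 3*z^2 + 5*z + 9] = -12*z^3 - 6*z + 5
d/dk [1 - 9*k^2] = -18*k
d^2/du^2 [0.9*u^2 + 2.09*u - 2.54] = 1.80000000000000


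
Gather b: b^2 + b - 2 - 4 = b^2 + b - 6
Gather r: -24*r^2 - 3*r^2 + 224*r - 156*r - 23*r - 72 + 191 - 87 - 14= -27*r^2 + 45*r + 18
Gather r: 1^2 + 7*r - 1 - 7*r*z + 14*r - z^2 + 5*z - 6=r*(21 - 7*z) - z^2 + 5*z - 6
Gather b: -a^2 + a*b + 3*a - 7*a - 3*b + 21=-a^2 - 4*a + b*(a - 3) + 21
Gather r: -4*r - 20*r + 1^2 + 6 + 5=12 - 24*r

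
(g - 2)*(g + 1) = g^2 - g - 2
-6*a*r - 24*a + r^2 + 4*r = (-6*a + r)*(r + 4)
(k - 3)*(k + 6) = k^2 + 3*k - 18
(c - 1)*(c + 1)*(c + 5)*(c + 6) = c^4 + 11*c^3 + 29*c^2 - 11*c - 30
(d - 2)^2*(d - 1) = d^3 - 5*d^2 + 8*d - 4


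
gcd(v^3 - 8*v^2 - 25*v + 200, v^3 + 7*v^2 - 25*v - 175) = v^2 - 25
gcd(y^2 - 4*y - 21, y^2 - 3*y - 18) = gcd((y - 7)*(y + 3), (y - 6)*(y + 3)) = y + 3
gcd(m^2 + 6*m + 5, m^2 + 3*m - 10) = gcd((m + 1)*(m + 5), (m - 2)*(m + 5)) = m + 5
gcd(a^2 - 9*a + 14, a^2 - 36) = 1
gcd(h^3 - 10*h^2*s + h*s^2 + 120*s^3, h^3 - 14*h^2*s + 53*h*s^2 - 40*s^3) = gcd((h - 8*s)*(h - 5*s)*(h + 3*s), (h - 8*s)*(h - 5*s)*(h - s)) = h^2 - 13*h*s + 40*s^2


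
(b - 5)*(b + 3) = b^2 - 2*b - 15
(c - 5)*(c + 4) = c^2 - c - 20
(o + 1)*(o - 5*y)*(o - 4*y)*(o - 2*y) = o^4 - 11*o^3*y + o^3 + 38*o^2*y^2 - 11*o^2*y - 40*o*y^3 + 38*o*y^2 - 40*y^3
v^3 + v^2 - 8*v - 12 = (v - 3)*(v + 2)^2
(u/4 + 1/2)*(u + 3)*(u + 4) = u^3/4 + 9*u^2/4 + 13*u/2 + 6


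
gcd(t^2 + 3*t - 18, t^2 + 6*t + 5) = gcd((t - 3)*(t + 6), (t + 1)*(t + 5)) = 1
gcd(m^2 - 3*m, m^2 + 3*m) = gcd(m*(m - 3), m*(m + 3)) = m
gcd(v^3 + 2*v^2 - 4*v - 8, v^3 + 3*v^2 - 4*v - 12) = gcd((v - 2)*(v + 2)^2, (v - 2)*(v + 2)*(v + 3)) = v^2 - 4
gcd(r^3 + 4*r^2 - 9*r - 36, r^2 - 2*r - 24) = r + 4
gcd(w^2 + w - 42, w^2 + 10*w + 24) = 1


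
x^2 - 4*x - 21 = (x - 7)*(x + 3)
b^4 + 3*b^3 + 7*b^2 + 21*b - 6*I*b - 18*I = (b + 3)*(b - 2*I)*(b - I)*(b + 3*I)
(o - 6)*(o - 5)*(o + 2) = o^3 - 9*o^2 + 8*o + 60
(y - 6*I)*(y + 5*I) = y^2 - I*y + 30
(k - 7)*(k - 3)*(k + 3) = k^3 - 7*k^2 - 9*k + 63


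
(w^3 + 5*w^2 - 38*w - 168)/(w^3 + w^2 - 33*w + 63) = (w^2 - 2*w - 24)/(w^2 - 6*w + 9)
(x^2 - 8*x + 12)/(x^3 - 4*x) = (x - 6)/(x*(x + 2))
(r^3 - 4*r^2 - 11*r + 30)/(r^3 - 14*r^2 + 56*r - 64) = (r^2 - 2*r - 15)/(r^2 - 12*r + 32)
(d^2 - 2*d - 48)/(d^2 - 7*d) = (d^2 - 2*d - 48)/(d*(d - 7))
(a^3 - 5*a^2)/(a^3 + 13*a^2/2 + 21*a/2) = 2*a*(a - 5)/(2*a^2 + 13*a + 21)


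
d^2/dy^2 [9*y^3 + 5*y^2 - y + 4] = 54*y + 10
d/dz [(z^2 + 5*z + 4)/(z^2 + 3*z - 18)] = 2*(-z^2 - 22*z - 51)/(z^4 + 6*z^3 - 27*z^2 - 108*z + 324)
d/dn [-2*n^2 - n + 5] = -4*n - 1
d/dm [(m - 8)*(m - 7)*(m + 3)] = 3*m^2 - 24*m + 11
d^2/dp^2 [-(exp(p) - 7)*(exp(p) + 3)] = 4*(1 - exp(p))*exp(p)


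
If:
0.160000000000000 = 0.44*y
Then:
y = 0.36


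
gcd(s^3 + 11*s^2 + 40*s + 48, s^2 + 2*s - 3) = s + 3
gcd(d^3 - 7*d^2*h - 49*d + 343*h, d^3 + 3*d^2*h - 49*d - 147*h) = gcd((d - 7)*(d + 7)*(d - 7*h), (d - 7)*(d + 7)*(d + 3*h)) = d^2 - 49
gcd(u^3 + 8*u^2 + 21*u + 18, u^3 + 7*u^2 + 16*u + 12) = u^2 + 5*u + 6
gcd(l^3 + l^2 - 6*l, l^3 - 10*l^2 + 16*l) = l^2 - 2*l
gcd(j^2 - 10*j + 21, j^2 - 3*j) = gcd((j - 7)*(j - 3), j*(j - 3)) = j - 3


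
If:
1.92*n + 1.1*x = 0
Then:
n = -0.572916666666667*x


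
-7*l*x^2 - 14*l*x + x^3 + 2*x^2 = x*(-7*l + x)*(x + 2)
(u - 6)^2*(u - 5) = u^3 - 17*u^2 + 96*u - 180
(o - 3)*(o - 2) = o^2 - 5*o + 6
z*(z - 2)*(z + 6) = z^3 + 4*z^2 - 12*z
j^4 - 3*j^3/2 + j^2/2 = j^2*(j - 1)*(j - 1/2)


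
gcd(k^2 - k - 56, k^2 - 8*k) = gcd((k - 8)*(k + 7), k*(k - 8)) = k - 8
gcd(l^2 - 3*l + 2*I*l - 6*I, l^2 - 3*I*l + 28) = 1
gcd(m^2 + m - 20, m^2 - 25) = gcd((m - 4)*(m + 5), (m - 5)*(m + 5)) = m + 5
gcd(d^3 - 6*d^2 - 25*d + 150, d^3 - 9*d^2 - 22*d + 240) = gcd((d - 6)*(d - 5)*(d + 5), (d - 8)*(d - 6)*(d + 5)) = d^2 - d - 30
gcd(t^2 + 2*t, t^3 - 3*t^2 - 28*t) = t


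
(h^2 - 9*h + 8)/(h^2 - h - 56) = (h - 1)/(h + 7)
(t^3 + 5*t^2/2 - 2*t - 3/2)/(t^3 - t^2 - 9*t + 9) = (t + 1/2)/(t - 3)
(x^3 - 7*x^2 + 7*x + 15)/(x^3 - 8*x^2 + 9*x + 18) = (x - 5)/(x - 6)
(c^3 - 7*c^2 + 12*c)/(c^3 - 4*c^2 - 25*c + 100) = c*(c - 3)/(c^2 - 25)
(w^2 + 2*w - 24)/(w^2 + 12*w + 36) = (w - 4)/(w + 6)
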